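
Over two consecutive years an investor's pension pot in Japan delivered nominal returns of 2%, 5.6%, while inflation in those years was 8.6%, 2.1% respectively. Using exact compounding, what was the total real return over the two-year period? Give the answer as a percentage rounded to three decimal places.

-2.858%

Compound the nominal returns: 1.0200 × 1.0560 = 1.077120.
Compound inflation: 1.0860 × 1.0210 = 1.108806.
Deflate: 1.077120 / 1.108806 = 0.971423.
Total real return = 0.971423 − 1 → -2.858%.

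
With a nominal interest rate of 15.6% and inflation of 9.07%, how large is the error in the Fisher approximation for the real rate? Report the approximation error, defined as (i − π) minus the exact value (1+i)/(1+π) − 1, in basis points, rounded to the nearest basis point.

54 basis points

Approximate: r ≈ 15.600% − 9.070% = 6.5300%
Exact: (1 + 0.1560)/(1 + 0.0907) − 1 = 5.9870%
Error = 6.5300% − 5.9870% = 0.5430% → 54 basis points.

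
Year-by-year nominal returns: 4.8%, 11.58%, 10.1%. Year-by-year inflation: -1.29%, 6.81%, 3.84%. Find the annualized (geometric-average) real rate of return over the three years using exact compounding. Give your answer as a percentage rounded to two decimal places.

5.55%

Compound the nominal returns: 1.0480 × 1.1158 × 1.1010 = 1.28746360.
Compound inflation: 0.9871 × 1.0681 × 1.0384 = 1.09480746.
Deflate: 1.28746360 / 1.09480746 = 1.17597263.
Annualized real rate = 1.17597263^(1/3) − 1 = 5.5518% → 5.55%.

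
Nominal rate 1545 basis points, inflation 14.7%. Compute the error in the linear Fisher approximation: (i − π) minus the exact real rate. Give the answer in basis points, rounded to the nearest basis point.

10 basis points

Approximate: r ≈ 15.450% − 14.700% = 0.7500%
Exact: (1 + 0.1545)/(1 + 0.1470) − 1 = 0.6539%
Error = 0.7500% − 0.6539% = 0.0961% → 10 basis points.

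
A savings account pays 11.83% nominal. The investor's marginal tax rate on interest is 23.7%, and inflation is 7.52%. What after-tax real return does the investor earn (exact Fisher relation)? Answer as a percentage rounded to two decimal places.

After-tax nominal return = 11.83% × (1 − 0.237) = 9.02629%.
1 + r = 1.0902629 / 1.07520 = 1.014009
After-tax real rate = 1.014009 − 1 → 1.40%.

1.40%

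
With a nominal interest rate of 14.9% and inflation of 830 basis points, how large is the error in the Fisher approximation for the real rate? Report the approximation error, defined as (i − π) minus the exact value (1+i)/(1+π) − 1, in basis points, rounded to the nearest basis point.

51 basis points

Approximate: r ≈ 14.900% − 8.300% = 6.6000%
Exact: (1 + 0.1490)/(1 + 0.0830) − 1 = 6.0942%
Error = 6.6000% − 6.0942% = 0.5058% → 51 basis points.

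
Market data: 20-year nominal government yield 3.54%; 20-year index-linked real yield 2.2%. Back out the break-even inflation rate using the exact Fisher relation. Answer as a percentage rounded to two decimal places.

(1 + π) = (1 + i)/(1 + r) = 1.03540 / 1.02200 = 1.013112
Break-even inflation = 1.013112 − 1 → 1.31%.

1.31%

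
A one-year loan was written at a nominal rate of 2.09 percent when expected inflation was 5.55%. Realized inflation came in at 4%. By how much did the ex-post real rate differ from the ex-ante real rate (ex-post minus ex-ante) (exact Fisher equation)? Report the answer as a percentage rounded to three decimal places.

Ex-ante: (1 + 0.0209)/(1 + 0.0555) − 1 = -3.27807%
Ex-post: (1 + 0.0209)/(1 + 0.0400) − 1 = -1.83654%
Difference (ex-post − ex-ante) = 1.44153% → 1.442%.

1.442%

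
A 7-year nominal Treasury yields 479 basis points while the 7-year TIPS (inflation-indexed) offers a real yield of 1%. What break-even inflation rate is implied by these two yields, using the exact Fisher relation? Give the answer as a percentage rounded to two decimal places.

3.75%

(1 + π) = (1 + i)/(1 + r) = 1.04790 / 1.01000 = 1.037525
Break-even inflation = 1.037525 − 1 → 3.75%.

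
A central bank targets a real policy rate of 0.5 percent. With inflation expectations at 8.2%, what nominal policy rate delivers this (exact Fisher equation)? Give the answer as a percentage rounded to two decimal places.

(1 + i) = (1 + r)(1 + π) = 1.00500 × 1.08200 = 1.08741
i = 1.08741 − 1, so the required nominal rate is 8.74%.

8.74%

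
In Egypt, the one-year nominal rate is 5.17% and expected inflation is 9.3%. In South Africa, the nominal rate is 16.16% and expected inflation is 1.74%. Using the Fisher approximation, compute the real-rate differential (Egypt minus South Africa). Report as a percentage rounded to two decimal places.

-18.55%

Egypt: 5.17% − 9.3% = -4.130%
South Africa: 16.16% − 1.74% = 14.420%
Differential = -18.550% → -18.55%.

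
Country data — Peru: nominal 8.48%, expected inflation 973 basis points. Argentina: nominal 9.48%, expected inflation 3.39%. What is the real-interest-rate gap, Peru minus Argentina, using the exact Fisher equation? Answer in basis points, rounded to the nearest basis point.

-703 basis points

Peru: (1 + 0.0848)/(1 + 0.0973) − 1 = -1.1392%
Argentina: (1 + 0.0948)/(1 + 0.0339) − 1 = 5.8903%
Differential = -1.1392% − 5.8903% = -7.0295% → -703 basis points.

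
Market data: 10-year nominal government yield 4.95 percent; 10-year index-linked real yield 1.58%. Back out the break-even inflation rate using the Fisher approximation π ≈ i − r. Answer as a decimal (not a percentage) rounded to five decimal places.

0.03370

π ≈ i − r = 4.95% − 1.58% → 0.03370.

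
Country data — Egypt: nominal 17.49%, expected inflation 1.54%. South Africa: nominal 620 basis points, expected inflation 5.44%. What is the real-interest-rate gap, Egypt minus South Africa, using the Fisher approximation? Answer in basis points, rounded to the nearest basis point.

1519 basis points

Egypt: 17.49% − 1.54% = 15.950%
South Africa: 6.2% − 5.44% = 0.760%
Differential = 15.190% → 1519 basis points.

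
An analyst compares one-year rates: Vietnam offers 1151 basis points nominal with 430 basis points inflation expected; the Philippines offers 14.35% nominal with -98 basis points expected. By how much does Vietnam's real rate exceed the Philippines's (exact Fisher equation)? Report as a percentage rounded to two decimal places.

-8.57%

Vietnam: (1 + 0.1151)/(1 + 0.0430) − 1 = 6.9128%
The Philippines: (1 + 0.1435)/(1 − 0.0098) − 1 = 15.4817%
Differential = 6.9128% − 15.4817% = -8.5690% → -8.57%.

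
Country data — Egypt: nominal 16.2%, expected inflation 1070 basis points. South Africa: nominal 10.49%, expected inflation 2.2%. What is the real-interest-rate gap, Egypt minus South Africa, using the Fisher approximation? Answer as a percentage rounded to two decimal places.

-2.79%

Egypt: 16.2% − 10.7% = 5.500%
South Africa: 10.49% − 2.2% = 8.290%
Differential = -2.790% → -2.79%.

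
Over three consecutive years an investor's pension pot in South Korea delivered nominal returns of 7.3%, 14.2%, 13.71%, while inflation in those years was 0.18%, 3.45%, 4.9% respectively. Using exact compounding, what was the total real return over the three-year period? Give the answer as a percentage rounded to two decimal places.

28.17%

Nominal growth factor = 1.0730 × 1.1420 × 1.1371 = 1.393364
Price-level growth factor = 1.0018 × 1.0345 × 1.0490 = 1.087144
Real growth factor = 1.393364 / 1.087144 = 1.281674
Total real return = 1.281674 − 1 → 28.17%.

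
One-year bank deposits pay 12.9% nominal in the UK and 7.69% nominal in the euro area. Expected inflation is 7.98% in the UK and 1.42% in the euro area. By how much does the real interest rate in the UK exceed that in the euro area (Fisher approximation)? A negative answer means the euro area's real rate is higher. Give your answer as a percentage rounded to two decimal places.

The UK: 12.9% − 7.98% = 4.920%
The euro area: 7.69% − 1.42% = 6.270%
Differential = -1.350% → -1.35%.

-1.35%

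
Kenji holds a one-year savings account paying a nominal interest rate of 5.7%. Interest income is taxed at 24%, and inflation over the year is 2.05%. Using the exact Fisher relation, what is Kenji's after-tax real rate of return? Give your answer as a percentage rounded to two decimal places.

After-tax nominal return = 5.7% × (1 − 0.24) = 4.3320%.
1 + r = 1.04332 / 1.02050 = 1.022362
After-tax real rate = 1.022362 − 1 → 2.24%.

2.24%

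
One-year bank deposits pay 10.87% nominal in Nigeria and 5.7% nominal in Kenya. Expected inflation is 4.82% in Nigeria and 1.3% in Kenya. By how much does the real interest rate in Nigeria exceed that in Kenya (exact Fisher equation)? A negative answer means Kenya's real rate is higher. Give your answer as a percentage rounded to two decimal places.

1.43%

Nigeria: (1 + 0.1087)/(1 + 0.0482) − 1 = 5.7718%
Kenya: (1 + 0.0570)/(1 + 0.0130) − 1 = 4.3435%
Differential = 5.7718% − 4.3435% = 1.4283% → 1.43%.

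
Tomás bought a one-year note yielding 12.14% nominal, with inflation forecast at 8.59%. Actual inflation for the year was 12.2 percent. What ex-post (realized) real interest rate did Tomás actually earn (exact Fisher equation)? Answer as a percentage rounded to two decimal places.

Ex-post: (1 + 0.1214)/(1 + 0.1220) − 1 = -0.0535%
So the realized real rate is -0.05%.

-0.05%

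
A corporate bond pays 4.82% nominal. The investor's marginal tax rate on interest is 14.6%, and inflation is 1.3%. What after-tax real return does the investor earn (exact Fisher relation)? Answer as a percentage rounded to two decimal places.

After-tax nominal return = 4.82% × (1 − 0.146) = 4.11628%.
1 + r = 1.0411628 / 1.01300 = 1.027801
After-tax real rate = 1.027801 − 1 → 2.78%.

2.78%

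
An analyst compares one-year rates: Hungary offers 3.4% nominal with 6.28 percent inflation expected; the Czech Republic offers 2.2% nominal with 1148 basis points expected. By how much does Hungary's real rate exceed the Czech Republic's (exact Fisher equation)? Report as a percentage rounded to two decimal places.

Hungary: (1 + 0.0340)/(1 + 0.0628) − 1 = -2.7098%
The Czech Republic: (1 + 0.0220)/(1 + 0.1148) − 1 = -8.3244%
Differential = -2.7098% − (-8.3244%) = 5.6145% → 5.61%.

5.61%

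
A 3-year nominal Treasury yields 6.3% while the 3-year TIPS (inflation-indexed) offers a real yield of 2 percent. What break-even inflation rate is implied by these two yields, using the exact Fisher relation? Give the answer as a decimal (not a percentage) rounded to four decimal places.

0.0422

(1 + π) = (1 + i)/(1 + r) = 1.06300 / 1.02000 = 1.042157
Break-even inflation = 1.042157 − 1 → 0.0422.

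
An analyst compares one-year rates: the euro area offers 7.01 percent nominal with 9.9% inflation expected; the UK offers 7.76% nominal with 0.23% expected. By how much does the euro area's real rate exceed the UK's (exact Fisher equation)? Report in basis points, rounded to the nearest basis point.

The euro area: (1 + 0.0701)/(1 + 0.0990) − 1 = -2.6297%
The UK: (1 + 0.0776)/(1 + 0.0023) − 1 = 7.5127%
Differential = -2.6297% − 7.5127% = -10.1424% → -1014 basis points.

-1014 basis points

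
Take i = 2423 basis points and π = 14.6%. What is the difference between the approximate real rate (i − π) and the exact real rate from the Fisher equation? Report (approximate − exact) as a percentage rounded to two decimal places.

Approximate: r ≈ 24.230% − 14.600% = 9.6300%
Exact: (1 + 0.2423)/(1 + 0.1460) − 1 = 8.4031%
Error = 9.6300% − 8.4031% = 1.2269% → 1.23%.

1.23%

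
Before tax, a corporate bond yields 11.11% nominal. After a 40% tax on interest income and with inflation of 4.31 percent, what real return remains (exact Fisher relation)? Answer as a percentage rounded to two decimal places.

After-tax nominal return = 11.11% × (1 − 0.4) = 6.6660%.
1 + r = 1.06666 / 1.04310 = 1.022587
After-tax real rate = 1.022587 − 1 → 2.26%.

2.26%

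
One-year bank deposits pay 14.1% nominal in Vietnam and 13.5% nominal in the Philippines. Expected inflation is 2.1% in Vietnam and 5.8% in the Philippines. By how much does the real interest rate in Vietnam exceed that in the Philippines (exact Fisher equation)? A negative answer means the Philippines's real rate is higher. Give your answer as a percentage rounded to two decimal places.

Vietnam: (1 + 0.1410)/(1 + 0.0210) − 1 = 11.7532%
The Philippines: (1 + 0.1350)/(1 + 0.0580) − 1 = 7.2779%
Differential = 11.7532% − 7.2779% = 4.4753% → 4.48%.

4.48%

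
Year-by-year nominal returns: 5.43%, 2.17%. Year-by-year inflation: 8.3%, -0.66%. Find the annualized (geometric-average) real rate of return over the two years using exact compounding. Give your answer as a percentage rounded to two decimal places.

0.06%

Compound the nominal returns: 1.0543 × 1.0217 = 1.07717831.
Compound inflation: 1.0830 × 0.9934 = 1.07585220.
Deflate: 1.07717831 / 1.07585220 = 1.00123261.
Annualized real rate = 1.00123261^(1/2) − 1 = 0.0616% → 0.06%.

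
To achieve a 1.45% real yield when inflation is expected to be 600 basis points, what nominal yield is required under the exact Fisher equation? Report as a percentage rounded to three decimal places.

7.537%

(1 + i) = (1 + r)(1 + π) = 1.01450 × 1.06000 = 1.07537
i = 1.07537 − 1, so the required nominal rate is 7.537%.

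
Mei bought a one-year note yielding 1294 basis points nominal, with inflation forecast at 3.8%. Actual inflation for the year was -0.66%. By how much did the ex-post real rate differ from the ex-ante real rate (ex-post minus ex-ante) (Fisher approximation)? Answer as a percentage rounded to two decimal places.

4.46%

Ex-ante: 12.94% − 3.8% = 9.140%
Ex-post: 12.94% − (-0.66%) = 13.600%
Difference (ex-post − ex-ante) = 4.4600% → 4.46%.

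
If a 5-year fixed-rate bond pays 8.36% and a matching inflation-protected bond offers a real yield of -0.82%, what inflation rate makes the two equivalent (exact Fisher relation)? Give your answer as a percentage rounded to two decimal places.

(1 + π) = (1 + i)/(1 + r) = 1.08360 / 0.99180 = 1.092559
Break-even inflation = 1.092559 − 1 → 9.26%.

9.26%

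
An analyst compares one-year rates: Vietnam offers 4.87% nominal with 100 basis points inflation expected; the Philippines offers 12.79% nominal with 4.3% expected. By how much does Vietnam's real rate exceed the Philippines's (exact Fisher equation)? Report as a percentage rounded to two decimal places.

-4.31%

Vietnam: (1 + 0.0487)/(1 + 0.0100) − 1 = 3.8317%
The Philippines: (1 + 0.1279)/(1 + 0.0430) − 1 = 8.1400%
Differential = 3.8317% − 8.1400% = -4.3083% → -4.31%.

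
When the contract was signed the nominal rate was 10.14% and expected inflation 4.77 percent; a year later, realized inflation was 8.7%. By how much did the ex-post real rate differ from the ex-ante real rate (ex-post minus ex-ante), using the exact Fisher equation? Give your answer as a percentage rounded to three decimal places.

Ex-ante: (1 + 0.1014)/(1 + 0.0477) − 1 = 5.1255%
Ex-post: (1 + 0.1014)/(1 + 0.0870) − 1 = 1.3247%
Difference (ex-post − ex-ante) = -3.8008% → -3.801%.

-3.801%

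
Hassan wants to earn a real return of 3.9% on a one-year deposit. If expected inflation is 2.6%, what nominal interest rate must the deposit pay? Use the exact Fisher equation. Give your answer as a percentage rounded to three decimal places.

(1 + i) = (1 + r)(1 + π) = 1.03900 × 1.02600 = 1.066014
i = 1.066014 − 1, so the required nominal rate is 6.601%.

6.601%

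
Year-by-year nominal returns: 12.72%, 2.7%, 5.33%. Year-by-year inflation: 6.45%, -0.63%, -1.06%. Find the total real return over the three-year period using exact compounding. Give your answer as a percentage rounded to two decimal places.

Nominal growth factor = 1.1272 × 1.0270 × 1.0533 = 1.219336
Price-level growth factor = 1.0645 × 0.9937 × 0.9894 = 1.046581
Real growth factor = 1.219336 / 1.046581 = 1.165066
Total real return = 1.165066 − 1 → 16.51%.

16.51%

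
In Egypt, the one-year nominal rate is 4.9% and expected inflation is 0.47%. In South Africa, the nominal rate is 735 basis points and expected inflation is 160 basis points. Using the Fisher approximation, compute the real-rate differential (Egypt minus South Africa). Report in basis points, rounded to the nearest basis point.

-132 basis points

Egypt: 4.9% − 0.47% = 4.430%
South Africa: 7.35% − 1.6% = 5.750%
Differential = -1.320% → -132 basis points.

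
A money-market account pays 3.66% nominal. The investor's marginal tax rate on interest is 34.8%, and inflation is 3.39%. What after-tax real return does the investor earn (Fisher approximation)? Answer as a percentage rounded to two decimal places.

-1.00%

After-tax nominal return = 3.66% × (1 − 0.348) = 2.38632%.
r ≈ 2.38632% − 3.39% → -1.00%.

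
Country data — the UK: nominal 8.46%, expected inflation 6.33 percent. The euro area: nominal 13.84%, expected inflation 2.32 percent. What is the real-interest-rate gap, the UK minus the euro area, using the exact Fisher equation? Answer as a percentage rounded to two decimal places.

-9.26%

The UK: (1 + 0.0846)/(1 + 0.0633) − 1 = 2.0032%
The euro area: (1 + 0.1384)/(1 + 0.0232) − 1 = 11.2588%
Differential = 2.0032% − 11.2588% = -9.2556% → -9.26%.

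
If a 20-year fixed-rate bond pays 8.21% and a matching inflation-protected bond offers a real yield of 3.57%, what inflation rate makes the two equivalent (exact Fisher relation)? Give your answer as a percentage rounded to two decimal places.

4.48%

(1 + π) = (1 + i)/(1 + r) = 1.08210 / 1.03570 = 1.044801
Break-even inflation = 1.044801 − 1 → 4.48%.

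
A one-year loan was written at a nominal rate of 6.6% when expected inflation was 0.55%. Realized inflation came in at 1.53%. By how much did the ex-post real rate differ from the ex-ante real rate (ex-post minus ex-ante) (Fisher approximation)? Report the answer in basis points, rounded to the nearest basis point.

-98 basis points

Ex-ante: 6.6% − 0.55% = 6.050%
Ex-post: 6.6% − 1.53% = 5.070%
Difference (ex-post − ex-ante) = -0.9800% → -98 basis points.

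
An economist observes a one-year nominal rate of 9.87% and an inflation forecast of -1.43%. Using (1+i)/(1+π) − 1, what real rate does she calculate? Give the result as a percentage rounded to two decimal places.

11.46%

1 + r = 1.09870 / 0.98570 = 1.114639
r = 1.114639 − 1 = 11.4639%, i.e. 11.46%.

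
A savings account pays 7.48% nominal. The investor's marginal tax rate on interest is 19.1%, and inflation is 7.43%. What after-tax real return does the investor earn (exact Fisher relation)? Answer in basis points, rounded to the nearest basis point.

After-tax nominal return = 7.48% × (1 − 0.191) = 6.05132%.
1 + r = 1.0605132 / 1.07430 = 0.987167
After-tax real rate = 0.987167 − 1 → -128 basis points.

-128 basis points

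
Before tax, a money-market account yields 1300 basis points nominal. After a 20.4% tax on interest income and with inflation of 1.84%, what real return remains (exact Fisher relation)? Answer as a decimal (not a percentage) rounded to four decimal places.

0.0835

After-tax nominal return = 13% × (1 − 0.204) = 10.3480%.
1 + r = 1.10348 / 1.01840 = 1.083543
After-tax real rate = 1.083543 − 1 → 0.0835.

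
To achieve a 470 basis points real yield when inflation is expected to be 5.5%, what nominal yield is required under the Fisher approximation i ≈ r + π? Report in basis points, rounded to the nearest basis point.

i ≈ r + π = 4.7% + 5.5% = 1020 basis points.

1020 basis points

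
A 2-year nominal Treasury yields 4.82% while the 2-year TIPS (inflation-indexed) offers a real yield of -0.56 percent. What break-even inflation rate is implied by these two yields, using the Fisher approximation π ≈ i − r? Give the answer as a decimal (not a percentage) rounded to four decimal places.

π ≈ i − r = 4.82% − (-0.56%) → 0.0538.

0.0538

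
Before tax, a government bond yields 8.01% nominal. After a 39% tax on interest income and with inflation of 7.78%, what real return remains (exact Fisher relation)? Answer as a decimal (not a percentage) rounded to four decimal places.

-0.0269

After-tax nominal return = 8.01% × (1 − 0.39) = 4.8861%.
1 + r = 1.048861 / 1.07780 = 0.9731499
After-tax real rate = 0.9731499 − 1 → -0.0269.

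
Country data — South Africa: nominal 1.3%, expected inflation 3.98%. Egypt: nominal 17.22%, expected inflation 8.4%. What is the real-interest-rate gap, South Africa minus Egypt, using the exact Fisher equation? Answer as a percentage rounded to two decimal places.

South Africa: (1 + 0.0130)/(1 + 0.0398) − 1 = -2.5774%
Egypt: (1 + 0.1722)/(1 + 0.0840) − 1 = 8.1365%
Differential = -2.5774% − 8.1365% = -10.7140% → -10.71%.

-10.71%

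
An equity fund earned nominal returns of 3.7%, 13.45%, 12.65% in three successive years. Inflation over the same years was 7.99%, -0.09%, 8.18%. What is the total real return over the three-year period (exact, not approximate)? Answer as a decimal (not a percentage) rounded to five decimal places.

Nominal growth factor = 1.0370 × 1.1345 × 1.1265 = 1.325301
Price-level growth factor = 1.0799 × 0.9991 × 1.0818 = 1.167184
Real growth factor = 1.325301 / 1.167184 = 1.135468
Total real return = 1.135468 − 1 → 0.13547.

0.13547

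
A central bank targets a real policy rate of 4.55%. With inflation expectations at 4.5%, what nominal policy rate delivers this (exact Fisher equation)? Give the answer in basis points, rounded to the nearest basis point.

925 basis points

(1 + i) = (1 + r)(1 + π) = 1.04550 × 1.04500 = 1.0925475
i = 1.0925475 − 1, so the required nominal rate is 925 basis points.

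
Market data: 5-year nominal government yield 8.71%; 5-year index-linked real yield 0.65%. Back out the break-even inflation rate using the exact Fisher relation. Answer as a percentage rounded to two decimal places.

8.01%

(1 + π) = (1 + i)/(1 + r) = 1.08710 / 1.00650 = 1.080079
Break-even inflation = 1.080079 − 1 → 8.01%.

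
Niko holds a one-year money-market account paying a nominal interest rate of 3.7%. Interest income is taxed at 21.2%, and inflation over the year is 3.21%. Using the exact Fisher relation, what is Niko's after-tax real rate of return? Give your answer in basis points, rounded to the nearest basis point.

After-tax nominal return = 3.7% × (1 − 0.212) = 2.9156%.
1 + r = 1.029156 / 1.03210 = 0.997148
After-tax real rate = 0.997148 − 1 → -29 basis points.

-29 basis points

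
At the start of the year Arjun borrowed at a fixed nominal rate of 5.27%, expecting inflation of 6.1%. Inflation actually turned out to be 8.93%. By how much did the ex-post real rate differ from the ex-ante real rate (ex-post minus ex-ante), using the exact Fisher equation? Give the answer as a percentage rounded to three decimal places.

Ex-ante: (1 + 0.0527)/(1 + 0.0610) − 1 = -0.7823%
Ex-post: (1 + 0.0527)/(1 + 0.0893) − 1 = -3.3600%
Difference (ex-post − ex-ante) = -2.5777% → -2.578%.

-2.578%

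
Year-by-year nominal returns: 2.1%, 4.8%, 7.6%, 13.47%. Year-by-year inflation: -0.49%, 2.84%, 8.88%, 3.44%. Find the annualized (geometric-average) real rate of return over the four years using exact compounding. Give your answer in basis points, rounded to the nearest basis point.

Nominal growth factor = 1.0210 × 1.0480 × 1.0760 × 1.1347 = 1.30641257
Price-level growth factor = 0.9951 × 1.0284 × 1.0888 × 1.0344 = 1.15256498
Real growth factor = 1.30641257 / 1.15256498 = 1.13348280
Annualized real rate = 1.13348280^(1/4) − 1 = 3.1820% → 318 basis points.

318 basis points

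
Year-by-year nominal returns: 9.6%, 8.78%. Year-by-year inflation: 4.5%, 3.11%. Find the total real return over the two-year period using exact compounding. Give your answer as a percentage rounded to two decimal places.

10.65%

Nominal growth factor = 1.0960 × 1.0878 = 1.192229
Price-level growth factor = 1.0450 × 1.0311 = 1.077500
Real growth factor = 1.192229 / 1.077500 = 1.106477
Total real return = 1.106477 − 1 → 10.65%.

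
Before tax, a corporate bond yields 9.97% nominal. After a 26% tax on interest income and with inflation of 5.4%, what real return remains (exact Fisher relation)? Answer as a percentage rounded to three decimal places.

1.876%

After-tax nominal return = 9.97% × (1 − 0.26) = 7.3778%.
1 + r = 1.073778 / 1.05400 = 1.0187647
After-tax real rate = 1.0187647 − 1 → 1.876%.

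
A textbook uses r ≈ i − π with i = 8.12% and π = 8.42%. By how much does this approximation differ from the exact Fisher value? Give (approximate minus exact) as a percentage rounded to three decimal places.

Approximate: r ≈ 8.120% − 8.420% = -0.3000%
Exact: (1 + 0.0812)/(1 + 0.0842) − 1 = -0.2767%
Error = -0.3000% − (-0.2767%) = -0.0233% → -0.023%.

-0.023%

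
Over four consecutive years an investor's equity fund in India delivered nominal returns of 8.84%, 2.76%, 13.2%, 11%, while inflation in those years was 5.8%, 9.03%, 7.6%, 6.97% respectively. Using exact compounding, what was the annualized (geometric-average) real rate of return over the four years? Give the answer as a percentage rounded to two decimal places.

Compound the nominal returns: 1.0884 × 1.0276 × 1.1320 × 1.1100 = 1.40534203.
Compound inflation: 1.0580 × 1.0903 × 1.0760 × 1.0697 = 1.32771832.
Deflate: 1.40534203 / 1.32771832 = 1.05846399.
Annualized real rate = 1.05846399^(1/4) − 1 = 1.4306% → 1.43%.

1.43%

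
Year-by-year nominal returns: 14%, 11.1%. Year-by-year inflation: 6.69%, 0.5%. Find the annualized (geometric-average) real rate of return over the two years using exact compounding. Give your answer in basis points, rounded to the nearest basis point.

868 basis points

Nominal growth factor = 1.1400 × 1.1110 = 1.26654000
Price-level growth factor = 1.0669 × 1.0050 = 1.07223450
Real growth factor = 1.26654000 / 1.07223450 = 1.18121549
Annualized real rate = 1.18121549^(1/2) − 1 = 8.6837% → 868 basis points.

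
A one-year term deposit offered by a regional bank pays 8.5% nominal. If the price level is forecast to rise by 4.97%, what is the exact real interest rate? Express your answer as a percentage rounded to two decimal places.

3.36%

By the Fisher identity, 1 + r = (1 + i)/(1 + π).
1 + r = 1.08500 / 1.04970 = 1.033629
r = 1.033629 − 1 = 3.3629%, i.e. 3.36%.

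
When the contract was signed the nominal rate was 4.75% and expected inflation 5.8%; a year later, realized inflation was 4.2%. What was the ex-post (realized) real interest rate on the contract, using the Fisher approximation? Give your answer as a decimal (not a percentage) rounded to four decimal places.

Ex-post: 4.75% − 4.2% = 0.550%
So the realized real rate is 0.0055.

0.0055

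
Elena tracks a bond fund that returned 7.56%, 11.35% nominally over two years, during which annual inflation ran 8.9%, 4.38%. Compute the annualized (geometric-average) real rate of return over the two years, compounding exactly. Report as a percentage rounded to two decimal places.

Compound the nominal returns: 1.0756 × 1.1135 = 1.19768060.
Compound inflation: 1.0890 × 1.0438 = 1.13669820.
Deflate: 1.19768060 / 1.13669820 = 1.05364872.
Annualized real rate = 1.05364872^(1/2) − 1 = 2.6474% → 2.65%.

2.65%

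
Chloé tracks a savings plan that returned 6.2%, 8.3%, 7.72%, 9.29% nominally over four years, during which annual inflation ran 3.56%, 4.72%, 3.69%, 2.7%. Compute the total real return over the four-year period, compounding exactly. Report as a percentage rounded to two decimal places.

17.25%

Compound the nominal returns: 1.0620 × 1.0830 × 1.0772 × 1.0929 = 1.354035.
Compound inflation: 1.0356 × 1.0472 × 1.0369 × 1.0270 = 1.154859.
Deflate: 1.354035 / 1.154859 = 1.172467.
Total real return = 1.172467 − 1 → 17.25%.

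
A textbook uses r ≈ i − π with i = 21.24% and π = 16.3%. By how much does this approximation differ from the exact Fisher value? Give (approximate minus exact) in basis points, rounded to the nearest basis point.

69 basis points

Approximate: r ≈ 21.240% − 16.300% = 4.9400%
Exact: (1 + 0.2124)/(1 + 0.1630) − 1 = 4.2476%
Error = 4.9400% − 4.2476% = 0.6924% → 69 basis points.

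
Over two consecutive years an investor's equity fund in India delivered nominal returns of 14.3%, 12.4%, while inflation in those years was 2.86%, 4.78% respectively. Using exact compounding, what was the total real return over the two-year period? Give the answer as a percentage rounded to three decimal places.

19.203%

Nominal growth factor = 1.1430 × 1.1240 = 1.284732
Price-level growth factor = 1.0286 × 1.0478 = 1.077767
Real growth factor = 1.284732 / 1.077767 = 1.192031
Total real return = 1.192031 − 1 → 19.203%.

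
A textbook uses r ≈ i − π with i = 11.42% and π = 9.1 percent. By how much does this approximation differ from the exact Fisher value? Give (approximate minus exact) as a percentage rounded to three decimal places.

Approximate: r ≈ 11.420% − 9.100% = 2.3200%
Exact: (1 + 0.1142)/(1 + 0.0910) − 1 = 2.12649%
Error = 2.3200% − 2.12649% = 0.19351% → 0.194%.

0.194%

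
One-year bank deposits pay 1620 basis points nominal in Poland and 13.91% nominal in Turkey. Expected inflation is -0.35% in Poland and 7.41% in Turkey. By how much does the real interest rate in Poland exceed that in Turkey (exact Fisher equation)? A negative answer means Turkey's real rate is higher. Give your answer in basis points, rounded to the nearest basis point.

1056 basis points

Poland: (1 + 0.1620)/(1 − 0.0035) − 1 = 16.6081%
Turkey: (1 + 0.1391)/(1 + 0.0741) − 1 = 6.0516%
Differential = 16.6081% − 6.0516% = 10.5566% → 1056 basis points.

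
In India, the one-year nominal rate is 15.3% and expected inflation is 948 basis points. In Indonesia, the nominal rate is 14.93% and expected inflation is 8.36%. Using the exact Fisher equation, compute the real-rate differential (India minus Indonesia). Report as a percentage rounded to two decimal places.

India: (1 + 0.1530)/(1 + 0.0948) − 1 = 5.3160%
Indonesia: (1 + 0.1493)/(1 + 0.0836) − 1 = 6.0631%
Differential = 5.3160% − 6.0631% = -0.7471% → -0.75%.

-0.75%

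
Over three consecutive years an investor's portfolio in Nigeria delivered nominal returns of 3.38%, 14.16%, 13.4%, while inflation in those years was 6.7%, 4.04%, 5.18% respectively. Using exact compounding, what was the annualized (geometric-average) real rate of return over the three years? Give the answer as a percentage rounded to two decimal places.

Compound the nominal returns: 1.0338 × 1.1416 × 1.1340 = 1.33833101.
Compound inflation: 1.0670 × 1.0404 × 1.0518 = 1.16761033.
Deflate: 1.33833101 / 1.16761033 = 1.14621375.
Annualized real rate = 1.14621375^(1/3) − 1 = 4.6538% → 4.65%.

4.65%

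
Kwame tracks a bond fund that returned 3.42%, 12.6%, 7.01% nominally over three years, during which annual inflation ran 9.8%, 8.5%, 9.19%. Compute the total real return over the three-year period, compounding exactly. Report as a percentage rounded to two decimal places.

Nominal growth factor = 1.0342 × 1.1260 × 1.0701 = 1.246141
Price-level growth factor = 1.0980 × 1.0850 × 1.0919 = 1.300813
Real growth factor = 1.246141 / 1.300813 = 0.957971
Total real return = 0.957971 − 1 → -4.20%.

-4.20%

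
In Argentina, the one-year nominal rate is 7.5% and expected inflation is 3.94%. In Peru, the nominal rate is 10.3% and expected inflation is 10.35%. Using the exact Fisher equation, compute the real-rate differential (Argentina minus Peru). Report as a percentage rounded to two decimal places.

3.47%

Argentina: (1 + 0.0750)/(1 + 0.0394) − 1 = 3.4251%
Peru: (1 + 0.1030)/(1 + 0.1035) − 1 = -0.0453%
Differential = 3.4251% − (-0.0453%) = 3.4704% → 3.47%.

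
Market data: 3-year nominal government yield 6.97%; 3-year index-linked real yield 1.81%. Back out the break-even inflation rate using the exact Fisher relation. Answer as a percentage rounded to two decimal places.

5.07%

(1 + π) = (1 + i)/(1 + r) = 1.06970 / 1.01810 = 1.050683
Break-even inflation = 1.050683 − 1 → 5.07%.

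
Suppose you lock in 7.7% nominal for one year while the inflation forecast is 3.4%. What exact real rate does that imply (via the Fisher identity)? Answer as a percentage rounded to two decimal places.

4.16%

By the Fisher identity, 1 + r = (1 + i)/(1 + π).
1 + r = 1.07700 / 1.03400 = 1.041586
r = 1.041586 − 1 = 4.1586%, i.e. 4.16%.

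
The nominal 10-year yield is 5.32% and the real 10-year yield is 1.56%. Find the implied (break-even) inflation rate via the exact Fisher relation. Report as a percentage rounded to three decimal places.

(1 + π) = (1 + i)/(1 + r) = 1.05320 / 1.01560 = 1.037022
Break-even inflation = 1.037022 − 1 → 3.702%.

3.702%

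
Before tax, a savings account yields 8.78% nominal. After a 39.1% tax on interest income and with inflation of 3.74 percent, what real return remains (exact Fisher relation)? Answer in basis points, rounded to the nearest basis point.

155 basis points

After-tax nominal return = 8.78% × (1 − 0.391) = 5.34702%.
1 + r = 1.0534702 / 1.03740 = 1.015491
After-tax real rate = 1.015491 − 1 → 155 basis points.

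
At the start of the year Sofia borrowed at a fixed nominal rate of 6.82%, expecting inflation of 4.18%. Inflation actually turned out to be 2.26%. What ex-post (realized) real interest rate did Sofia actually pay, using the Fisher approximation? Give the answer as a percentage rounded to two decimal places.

4.56%

Ex-post: 6.82% − 2.26% = 4.560%
So the realized real rate is 4.56%.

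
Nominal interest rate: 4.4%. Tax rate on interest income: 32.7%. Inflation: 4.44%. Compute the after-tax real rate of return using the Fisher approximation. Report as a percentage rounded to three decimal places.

After-tax nominal return = 4.4% × (1 − 0.327) = 2.9612%.
r ≈ 2.9612% − 4.44% → -1.479%.

-1.479%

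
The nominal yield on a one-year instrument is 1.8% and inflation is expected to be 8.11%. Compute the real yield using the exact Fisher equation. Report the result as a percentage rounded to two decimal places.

By the Fisher relation, 1 + r = (1 + i)/(1 + π).
1 + r = 1.01800 / 1.08110 = 0.941634
r = 0.941634 − 1 = -5.8366%, i.e. -5.84%.

-5.84%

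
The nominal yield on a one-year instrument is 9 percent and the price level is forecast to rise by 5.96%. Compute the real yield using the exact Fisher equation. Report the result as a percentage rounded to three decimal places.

2.869%

By the Fisher equation, 1 + r = (1 + i)/(1 + π).
1 + r = 1.09000 / 1.05960 = 1.028690
r = 1.028690 − 1 = 2.8690%, i.e. 2.869%.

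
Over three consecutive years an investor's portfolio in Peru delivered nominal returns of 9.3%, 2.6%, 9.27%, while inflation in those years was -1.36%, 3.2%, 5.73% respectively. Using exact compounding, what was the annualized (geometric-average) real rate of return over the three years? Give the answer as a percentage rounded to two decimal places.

Nominal growth factor = 1.0930 × 1.0260 × 1.0927 = 1.22537345
Price-level growth factor = 0.9864 × 1.0320 × 1.0573 = 1.07629418
Real growth factor = 1.22537345 / 1.07629418 = 1.13851163
Annualized real rate = 1.13851163^(1/3) − 1 = 4.4189% → 4.42%.

4.42%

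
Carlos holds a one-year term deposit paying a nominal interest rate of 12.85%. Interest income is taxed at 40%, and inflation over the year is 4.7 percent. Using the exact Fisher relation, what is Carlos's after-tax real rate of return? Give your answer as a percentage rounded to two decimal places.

After-tax nominal return = 12.85% × (1 − 0.4) = 7.7100%.
1 + r = 1.07710 / 1.04700 = 1.028749
After-tax real rate = 1.028749 − 1 → 2.87%.

2.87%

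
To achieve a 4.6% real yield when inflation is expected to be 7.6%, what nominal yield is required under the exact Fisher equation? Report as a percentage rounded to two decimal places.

(1 + i) = (1 + r)(1 + π) = 1.04600 × 1.07600 = 1.125496
i = 1.125496 − 1, so the required nominal rate is 12.55%.

12.55%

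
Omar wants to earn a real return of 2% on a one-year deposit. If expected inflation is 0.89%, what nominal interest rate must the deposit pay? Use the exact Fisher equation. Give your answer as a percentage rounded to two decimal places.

(1 + i) = (1 + r)(1 + π) = 1.02000 × 1.00890 = 1.029078
i = 1.029078 − 1, so the required nominal rate is 2.91%.

2.91%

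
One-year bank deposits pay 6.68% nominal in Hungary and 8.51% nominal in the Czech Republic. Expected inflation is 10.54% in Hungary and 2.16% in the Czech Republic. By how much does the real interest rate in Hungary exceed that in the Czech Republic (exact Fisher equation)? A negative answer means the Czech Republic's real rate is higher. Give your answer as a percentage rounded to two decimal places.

Hungary: (1 + 0.0668)/(1 + 0.1054) − 1 = -3.4919%
The Czech Republic: (1 + 0.0851)/(1 + 0.0216) − 1 = 6.2157%
Differential = -3.4919% − 6.2157% = -9.7077% → -9.71%.

-9.71%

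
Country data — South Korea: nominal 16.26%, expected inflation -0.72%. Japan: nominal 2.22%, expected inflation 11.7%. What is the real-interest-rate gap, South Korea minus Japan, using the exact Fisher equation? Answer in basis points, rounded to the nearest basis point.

2559 basis points

South Korea: (1 + 0.1626)/(1 − 0.0072) − 1 = 17.1031%
Japan: (1 + 0.0222)/(1 + 0.1170) − 1 = -8.4870%
Differential = 17.1031% − (-8.4870%) = 25.5902% → 2559 basis points.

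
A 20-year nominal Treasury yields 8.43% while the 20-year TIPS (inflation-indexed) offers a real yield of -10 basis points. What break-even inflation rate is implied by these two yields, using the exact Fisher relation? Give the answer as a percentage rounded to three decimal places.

(1 + π) = (1 + i)/(1 + r) = 1.08430 / 0.99900 = 1.0853854
Break-even inflation = 1.0853854 − 1 → 8.539%.

8.539%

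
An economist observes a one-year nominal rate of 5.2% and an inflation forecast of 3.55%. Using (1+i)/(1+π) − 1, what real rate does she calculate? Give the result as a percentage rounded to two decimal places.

1.59%

1 + r = 1.05200 / 1.03550 = 1.015934
r = 1.015934 − 1 = 1.5934%, i.e. 1.59%.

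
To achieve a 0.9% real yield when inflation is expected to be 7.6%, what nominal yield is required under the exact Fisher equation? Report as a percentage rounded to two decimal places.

(1 + i) = (1 + r)(1 + π) = 1.00900 × 1.07600 = 1.085684
i = 1.085684 − 1, so the required nominal rate is 8.57%.

8.57%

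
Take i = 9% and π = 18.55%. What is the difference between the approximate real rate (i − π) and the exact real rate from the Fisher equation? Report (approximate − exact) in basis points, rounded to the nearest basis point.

-149 basis points

Approximate: r ≈ 9.000% − 18.550% = -9.5500%
Exact: (1 + 0.0900)/(1 + 0.1855) − 1 = -8.0557%
Error = -9.5500% − (-8.0557%) = -1.4943% → -149 basis points.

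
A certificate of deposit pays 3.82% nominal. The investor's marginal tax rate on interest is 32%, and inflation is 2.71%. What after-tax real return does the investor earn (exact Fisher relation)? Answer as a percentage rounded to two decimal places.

After-tax nominal return = 3.82% × (1 − 0.32) = 2.5976%.
1 + r = 1.025976 / 1.02710 = 0.998906
After-tax real rate = 0.998906 − 1 → -0.11%.

-0.11%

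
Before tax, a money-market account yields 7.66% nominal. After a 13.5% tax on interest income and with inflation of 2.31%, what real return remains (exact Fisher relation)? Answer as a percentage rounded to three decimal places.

After-tax nominal return = 7.66% × (1 − 0.135) = 6.6259%.
1 + r = 1.066259 / 1.02310 = 1.0421845
After-tax real rate = 1.0421845 − 1 → 4.218%.

4.218%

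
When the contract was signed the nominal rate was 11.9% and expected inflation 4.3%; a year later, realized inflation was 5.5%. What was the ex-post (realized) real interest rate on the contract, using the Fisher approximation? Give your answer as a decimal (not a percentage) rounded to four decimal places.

0.0640

Ex-post: 11.9% − 5.5% = 6.400%
So the realized real rate is 0.0640.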